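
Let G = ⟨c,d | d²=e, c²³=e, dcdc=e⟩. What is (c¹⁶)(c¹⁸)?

Compute (c¹⁶) · (c¹⁸) by multiplying left to right and reducing via the relations at each step:
  (c¹⁶) · c¹⁸ = c¹¹

Answer: c¹¹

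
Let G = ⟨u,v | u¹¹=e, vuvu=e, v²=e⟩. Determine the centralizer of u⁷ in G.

⟨u⁷⟩ ⊆ C_G(u⁷) since powers of u⁷ commute with u⁷; so |C_G(u⁷)| ≥ |⟨u⁷⟩| = 11.
By orbit–stabilizer, |C_G(u⁷)| = |G| / |conj. class of u⁷| = 22 / 2 = 11.
The 11 elements commuting with u⁷ are {e, u, u², u³, u⁴, u⁵, u⁶, u⁷, u⁸, u⁹, u¹⁰}.

Answer: {e, u, u², u³, u⁴, u⁵, u⁶, u⁷, u⁸, u⁹, u¹⁰}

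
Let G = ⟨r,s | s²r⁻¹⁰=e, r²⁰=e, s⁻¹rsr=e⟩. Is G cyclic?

Every cyclic group is abelian. But r·s = rs while s·r = r⁹s⁻¹, so r·s ≠ s·r and G is not abelian. Hence G is not cyclic.

Answer: No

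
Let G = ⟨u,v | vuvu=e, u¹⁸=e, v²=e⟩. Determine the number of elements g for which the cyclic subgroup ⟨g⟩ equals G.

⟨g⟩ = G would require ord(g) = |G| = 36, but the maximum element order in G is 18 < 36. So G is not cyclic and no single element generates it: the count is 0.

Answer: 0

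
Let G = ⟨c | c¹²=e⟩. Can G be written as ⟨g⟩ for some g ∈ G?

|G| = 12. The element c has order 12 (its powers give 12 distinct elements), so ⟨c⟩ = G and G is cyclic.

Answer: Yes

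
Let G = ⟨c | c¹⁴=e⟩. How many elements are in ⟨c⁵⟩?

|⟨c⁵⟩| equals the order of c⁵. Compute successive powers until reaching e:
  (c⁵)¹ = c⁵, (c⁵)² = c¹⁰, (c⁵)³ = c, (c⁵)⁴ = c⁶, (c⁵)⁵ = c¹¹, (c⁵)⁶ = c², (c⁵)⁷ = c⁷, (c⁵)⁸ = c¹², (c⁵)⁹ = c³, (c⁵)¹⁰ = c⁸, (c⁵)¹¹ = c¹³, (c⁵)¹² = c⁴, (c⁵)¹³ = c⁹, (c⁵)¹⁴ = e.
The smallest positive k with (c⁵)ᵏ = e is 14, so |⟨c⁵⟩| = 14.

Answer: 14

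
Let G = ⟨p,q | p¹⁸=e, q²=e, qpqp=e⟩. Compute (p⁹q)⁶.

Compute successive powers of (p⁹q), reducing at each step:
  (p⁹q)²: (p⁹q) · p⁹ = q;   q · q = e
  (p⁹q)³: e · p⁹ = p⁹;   (p⁹) · q = p⁹q
  (p⁹q)⁴: (p⁹q) · p⁹ = q;   q · q = e
  (p⁹q)⁵: e · p⁹ = p⁹;   (p⁹) · q = p⁹q
  (p⁹q)⁶: (p⁹q) · p⁹ = q;   q · q = e

Answer: e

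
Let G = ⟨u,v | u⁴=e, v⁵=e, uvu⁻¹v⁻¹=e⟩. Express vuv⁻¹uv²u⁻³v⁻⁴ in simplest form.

Multiply left to right, reducing at each step:
  v · u = uv
  (uv) · v⁻¹ = u
  u · u = u²
  (u²) · v² = u²v²
  (u²v²) · u⁻³ = u³v²
  (u³v²) · v⁻⁴ = u³v³

Answer: u³v³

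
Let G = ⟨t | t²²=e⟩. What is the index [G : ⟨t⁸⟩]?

First find ord(t⁸) by computing successive powers:
  (t⁸)¹ = t⁸, (t⁸)² = t¹⁶, (t⁸)³ = t², (t⁸)⁴ = t¹⁰, (t⁸)⁵ = t¹⁸, (t⁸)⁶ = t⁴, (t⁸)⁷ = t¹², (t⁸)⁸ = t²⁰, (t⁸)⁹ = t⁶, (t⁸)¹⁰ = t¹⁴, (t⁸)¹¹ = e.
So |⟨t⁸⟩| = ord(t⁸) = 11. With |G| = 22, by Lagrange [G : ⟨t⁸⟩] = 22/11 = 2.

Answer: 2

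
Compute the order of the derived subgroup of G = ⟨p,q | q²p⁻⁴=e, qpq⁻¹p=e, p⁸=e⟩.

G' = [G, G] is generated by all commutators. The generator-pair commutators are: [p, q] = p².
The subgroup they normally generate is {e, p², p⁴, p⁶}, of order 4.
Check: |G/G'| = 16/4 = 4 is the order of the abelianisation.

Answer: 4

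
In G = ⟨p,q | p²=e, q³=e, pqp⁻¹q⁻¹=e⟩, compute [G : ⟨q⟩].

First find ord(q) by computing successive powers:
  q¹ = q, q² = q², q³ = e.
So |⟨q⟩| = ord(q) = 3. With |G| = 6, by Lagrange [G : ⟨q⟩] = 6/3 = 2.

Answer: 2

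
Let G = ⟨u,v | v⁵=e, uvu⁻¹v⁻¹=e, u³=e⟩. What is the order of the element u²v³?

Compute successive powers until reaching e:
  (u²v³)¹ = u²v³, (u²v³)² = uv, (u²v³)³ = v⁴, (u²v³)⁴ = u²v², (u²v³)⁵ = u, (u²v³)⁶ = v³, (u²v³)⁷ = u²v, (u²v³)⁸ = uv⁴, (u²v³)⁹ = v², (u²v³)¹⁰ = u², (u²v³)¹¹ = uv³, (u²v³)¹² = v, (u²v³)¹³ = u²v⁴, (u²v³)¹⁴ = uv², (u²v³)¹⁵ = e.
The smallest positive k with (u²v³)ᵏ = e is 15.

Answer: 15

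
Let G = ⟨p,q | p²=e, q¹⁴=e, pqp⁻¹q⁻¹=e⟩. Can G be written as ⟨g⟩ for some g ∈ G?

|G| = 28, but the maximum element order in G is 14 < 28. No single element generates all of G, so G is not cyclic.

Answer: No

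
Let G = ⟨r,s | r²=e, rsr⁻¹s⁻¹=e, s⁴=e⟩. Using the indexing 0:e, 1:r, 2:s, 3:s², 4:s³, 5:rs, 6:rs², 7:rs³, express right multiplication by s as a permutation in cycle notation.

(0 2 3 4)(1 5 6 7)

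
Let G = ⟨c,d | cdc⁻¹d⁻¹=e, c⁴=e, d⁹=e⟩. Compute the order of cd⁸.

Compute successive powers until reaching e:
  (cd⁸)¹ = cd⁸, (cd⁸)² = c²d⁷, (cd⁸)³ = c³d⁶, (cd⁸)⁴ = d⁵, (cd⁸)⁵ = cd⁴, (cd⁸)⁶ = c²d³, (cd⁸)⁷ = c³d², (cd⁸)⁸ = d, (cd⁸)⁹ = c, (cd⁸)¹⁰ = c²d⁸, (cd⁸)¹¹ = c³d⁷, (cd⁸)¹² = d⁶, (cd⁸)¹³ = cd⁵, (cd⁸)¹⁴ = c²d⁴, (cd⁸)¹⁵ = c³d³, (cd⁸)¹⁶ = d², (cd⁸)¹⁷ = cd, (cd⁸)¹⁸ = c², (cd⁸)¹⁹ = c³d⁸, (cd⁸)²⁰ = d⁷, (cd⁸)²¹ = cd⁶, (cd⁸)²² = c²d⁵, (cd⁸)²³ = c³d⁴, (cd⁸)²⁴ = d³, (cd⁸)²⁵ = cd², (cd⁸)²⁶ = c²d, (cd⁸)²⁷ = c³, (cd⁸)²⁸ = d⁸, (cd⁸)²⁹ = cd⁷, (cd⁸)³⁰ = c²d⁶, (cd⁸)³¹ = c³d⁵, (cd⁸)³² = d⁴, (cd⁸)³³ = cd³, (cd⁸)³⁴ = c²d², (cd⁸)³⁵ = c³d, (cd⁸)³⁶ = e.
The smallest positive k with (cd⁸)ᵏ = e is 36.

Answer: 36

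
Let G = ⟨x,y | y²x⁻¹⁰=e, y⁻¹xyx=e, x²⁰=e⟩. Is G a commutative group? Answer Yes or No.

x·y = xy but y·x = x⁹y⁻¹, so x·y ≠ y·x and G is not abelian.

Answer: No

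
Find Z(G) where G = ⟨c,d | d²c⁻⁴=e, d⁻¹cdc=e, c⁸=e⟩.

An element z ∈ Z(G) iff z commutes with every generator.
For example c⁴ is central: (c⁴)·c = c⁵ = c·(c⁴); (c⁴)·d = d⁻¹ = d·(c⁴).
Whereas c ∉ Z(G) since c·d = cd ≠ c³d⁻¹ = d·c.
Checking each of the 16 elements this way gives Z(G) = {e, c⁴}, of order 2.

Answer: {e, c⁴}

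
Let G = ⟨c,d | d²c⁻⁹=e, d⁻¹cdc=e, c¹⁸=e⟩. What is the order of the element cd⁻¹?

Compute successive powers until reaching e:
  (cd⁻¹)¹ = cd⁻¹, (cd⁻¹)² = c⁹, (cd⁻¹)³ = cd, (cd⁻¹)⁴ = e.
The smallest positive k with (cd⁻¹)ᵏ = e is 4.

Answer: 4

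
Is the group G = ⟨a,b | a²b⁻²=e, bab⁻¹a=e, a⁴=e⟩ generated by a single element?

Every cyclic group is abelian. But a·b = ab while b·a = ab⁻¹, so a·b ≠ b·a and G is not abelian. Hence G is not cyclic.

Answer: No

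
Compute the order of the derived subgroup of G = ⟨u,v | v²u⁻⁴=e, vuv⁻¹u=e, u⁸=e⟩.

G' = [G, G] is generated by all commutators. The generator-pair commutators are: [u, v] = u².
The subgroup they normally generate is {e, u², u⁴, u⁶}, of order 4.
Check: |G/G'| = 16/4 = 4 is the order of the abelianisation.

Answer: 4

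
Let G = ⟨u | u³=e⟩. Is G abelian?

G has a single generator, so G is cyclic and hence abelian.

Answer: Yes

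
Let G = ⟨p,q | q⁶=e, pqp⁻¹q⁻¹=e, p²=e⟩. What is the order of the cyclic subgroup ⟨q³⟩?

|⟨q³⟩| equals the order of q³. Compute successive powers until reaching e:
  (q³)¹ = q³, (q³)² = e.
The smallest positive k with (q³)ᵏ = e is 2, so |⟨q³⟩| = 2.

Answer: 2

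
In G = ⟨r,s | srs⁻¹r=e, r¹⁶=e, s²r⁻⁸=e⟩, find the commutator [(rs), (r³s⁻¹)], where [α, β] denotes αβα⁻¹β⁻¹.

[(rs), (r³s⁻¹)] = (rs)·(r³s⁻¹)·(rs)⁻¹·(r³s⁻¹)⁻¹.
  (rs) · (r³s⁻¹) = r¹⁴
  (r¹⁴) · (rs⁻¹) = r⁷s
  (r⁷s) · (r³s) = r¹²

Answer: r¹²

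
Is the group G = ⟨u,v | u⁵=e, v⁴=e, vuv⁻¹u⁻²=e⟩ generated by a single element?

Every cyclic group is abelian. But u·v = uv while v·u = u²v, so u·v ≠ v·u and G is not abelian. Hence G is not cyclic.

Answer: No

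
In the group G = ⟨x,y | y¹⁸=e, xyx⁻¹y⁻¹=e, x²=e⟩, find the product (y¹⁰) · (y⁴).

Compute (y¹⁰) · (y⁴) by multiplying left to right and reducing via the relations at each step:
  (y¹⁰) · y⁴ = y¹⁴

Answer: y¹⁴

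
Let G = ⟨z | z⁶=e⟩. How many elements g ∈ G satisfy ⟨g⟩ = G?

G is cyclic of order 6. An element generates G iff its order is 6, and a cyclic group of order 6 has exactly φ(6) = 2 such elements.

Answer: 2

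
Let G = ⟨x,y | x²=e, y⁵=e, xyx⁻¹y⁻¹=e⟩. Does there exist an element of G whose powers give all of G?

|G| = 10. The element xy has order 10 (its powers give 10 distinct elements), so ⟨xy⟩ = G and G is cyclic.

Answer: Yes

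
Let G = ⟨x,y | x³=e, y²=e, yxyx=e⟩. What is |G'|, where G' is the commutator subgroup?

G' = [G, G] is generated by all commutators. The generator-pair commutators are: [x, y] = x².
The subgroup they normally generate is {e, x, x²}, of order 3.
Check: |G/G'| = 6/3 = 2 is the order of the abelianisation.

Answer: 3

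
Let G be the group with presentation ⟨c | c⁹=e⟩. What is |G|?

G is generated by a single element, so G is cyclic. The relator gives c⁹ = e and no smaller power is forced to be e, so the 9 powers {c, e, c², c³, c⁴, c⁵, c⁶, c⁷, c⁸} are distinct. Hence |G| = 9.

Answer: 9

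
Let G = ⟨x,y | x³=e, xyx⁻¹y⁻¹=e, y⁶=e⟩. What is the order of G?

Enumerate words in the generators, reducing via the relations: the distinct elements are
  {e, x, y, xy, x², y², y³, y⁴, y⁵, xy², xy³, xy⁴, xy⁵, x²y, x²y², x²y³, x²y⁴, x²y⁵}.
No further products give new elements, so |G| = 18.

Answer: 18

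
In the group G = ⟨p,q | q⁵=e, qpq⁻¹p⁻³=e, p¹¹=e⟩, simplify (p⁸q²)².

Compute successive powers of (p⁸q²), reducing at each step:
  (p⁸q²)²: (p⁸q²) · p⁸ = p³q²;   (p³q²) · q² = p³q⁴

Answer: p³q⁴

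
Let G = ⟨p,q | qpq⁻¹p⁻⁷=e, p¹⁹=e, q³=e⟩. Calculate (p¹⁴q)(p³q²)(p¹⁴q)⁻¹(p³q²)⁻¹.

[(p¹⁴q), (p³q²)] = (p¹⁴q)·(p³q²)·(p¹⁴q)⁻¹·(p³q²)⁻¹.
  (p¹⁴q) · (p³q²) = p¹⁶
  (p¹⁶) · (p¹⁷q²) = p¹⁴q²
  (p¹⁴q²) · (p¹⁷q) = p¹¹

Answer: p¹¹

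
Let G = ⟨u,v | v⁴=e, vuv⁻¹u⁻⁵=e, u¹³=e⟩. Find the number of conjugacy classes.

The conjugacy classes (representative and size) are:
  [e] (size 1), [u] (size 4), [u²] (size 4), [u⁹] (size 4), [u¹²v] (size 13), [u⁴v²] (size 13), [u¹²v³] (size 13).
Class equation: 1 + 4 + 4 + 4 + 13 + 13 + 13 = 52 = |G|. So G has 7 conjugacy classes.

Answer: 7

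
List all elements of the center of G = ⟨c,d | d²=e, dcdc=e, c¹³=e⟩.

An element z ∈ Z(G) iff z commutes with every generator.
For example e is central: e·c = c = c·e; e·d = d = d·e.
Whereas c ∉ Z(G) since c·d = cd ≠ c¹²d = d·c.
Checking each of the 26 elements this way gives Z(G) = {e}, of order 1.

Answer: {e}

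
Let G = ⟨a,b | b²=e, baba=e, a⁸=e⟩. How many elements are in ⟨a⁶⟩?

|⟨a⁶⟩| equals the order of a⁶. Compute successive powers until reaching e:
  (a⁶)¹ = a⁶, (a⁶)² = a⁴, (a⁶)³ = a², (a⁶)⁴ = e.
The smallest positive k with (a⁶)ᵏ = e is 4, so |⟨a⁶⟩| = 4.

Answer: 4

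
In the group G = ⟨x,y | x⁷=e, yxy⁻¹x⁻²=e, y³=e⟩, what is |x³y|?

Compute successive powers until reaching e:
  (x³y)¹ = x³y, (x³y)² = x²y², (x³y)³ = e.
The smallest positive k with (x³y)ᵏ = e is 3.

Answer: 3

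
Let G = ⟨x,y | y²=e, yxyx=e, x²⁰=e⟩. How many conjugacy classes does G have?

The conjugacy classes (representative and size) are:
  [e] (size 1), [x] (size 2), [x¹⁸] (size 2), [x³] (size 2), [x⁴] (size 2), [x¹⁵] (size 2), [x¹⁴] (size 2), [x⁷] (size 2), [x¹²] (size 2), [x¹¹] (size 2), [x¹⁰] (size 1), [x¹⁸y] (size 10), [x⁵y] (size 10).
Class equation: 1 + 2 + 2 + 2 + 2 + 2 + 2 + 2 + 2 + 2 + 1 + 10 + 10 = 40 = |G|. So G has 13 conjugacy classes.

Answer: 13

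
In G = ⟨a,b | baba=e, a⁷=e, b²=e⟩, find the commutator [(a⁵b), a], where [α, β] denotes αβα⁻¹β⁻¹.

[(a⁵b), a] = (a⁵b)·a·(a⁵b)⁻¹·a⁻¹.
  (a⁵b) · a = a⁴b
  (a⁴b) · (a⁵b) = a⁶
  (a⁶) · (a⁶) = a⁵

Answer: a⁵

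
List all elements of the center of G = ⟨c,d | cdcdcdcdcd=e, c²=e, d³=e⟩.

An element z ∈ Z(G) iff z commutes with every generator.
For example e is central: e·c = c = c·e; e·d = d = d·e.
Whereas c ∉ Z(G) since c·d = cd ≠ dc = d·c.
Checking each of the 60 elements this way gives Z(G) = {e}, of order 1.

Answer: {e}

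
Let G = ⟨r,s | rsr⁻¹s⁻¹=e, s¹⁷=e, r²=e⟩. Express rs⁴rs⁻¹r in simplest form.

Multiply left to right, reducing at each step:
  r · s⁴ = rs⁴
  (rs⁴) · r = s⁴
  (s⁴) · s⁻¹ = s³
  (s³) · r = rs³

Answer: rs³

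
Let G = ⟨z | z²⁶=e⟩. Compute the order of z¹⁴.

Compute successive powers until reaching e:
  (z¹⁴)¹ = z¹⁴, (z¹⁴)² = z², (z¹⁴)³ = z¹⁶, (z¹⁴)⁴ = z⁴, (z¹⁴)⁵ = z¹⁸, (z¹⁴)⁶ = z⁶, (z¹⁴)⁷ = z²⁰, (z¹⁴)⁸ = z⁸, (z¹⁴)⁹ = z²², (z¹⁴)¹⁰ = z¹⁰, (z¹⁴)¹¹ = z²⁴, (z¹⁴)¹² = z¹², (z¹⁴)¹³ = e.
The smallest positive k with (z¹⁴)ᵏ = e is 13.

Answer: 13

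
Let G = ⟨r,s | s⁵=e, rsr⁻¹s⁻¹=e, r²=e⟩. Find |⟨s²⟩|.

|⟨s²⟩| equals the order of s². Compute successive powers until reaching e:
  (s²)¹ = s², (s²)² = s⁴, (s²)³ = s, (s²)⁴ = s³, (s²)⁵ = e.
The smallest positive k with (s²)ᵏ = e is 5, so |⟨s²⟩| = 5.

Answer: 5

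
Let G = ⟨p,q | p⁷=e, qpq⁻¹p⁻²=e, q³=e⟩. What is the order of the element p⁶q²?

Compute successive powers until reaching e:
  (p⁶q²)¹ = p⁶q², (p⁶q²)² = p²q, (p⁶q²)³ = e.
The smallest positive k with (p⁶q²)ᵏ = e is 3.

Answer: 3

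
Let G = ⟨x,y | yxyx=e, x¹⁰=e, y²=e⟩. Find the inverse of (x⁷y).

The order of (x⁷y) is 2 (smallest k with (x⁷y)ᵏ = e), so (x⁷y)⁻¹ = (x⁷y)¹ = x⁷y.
Check: (x⁷y) · (x⁷y) → (x⁷y) · x⁷ = y;   y · y = e, giving e as required.

Answer: x⁷y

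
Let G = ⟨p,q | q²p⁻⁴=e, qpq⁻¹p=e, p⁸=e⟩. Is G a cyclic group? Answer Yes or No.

Every cyclic group is abelian. But p·q = pq while q·p = p³q⁻¹, so p·q ≠ q·p and G is not abelian. Hence G is not cyclic.

Answer: No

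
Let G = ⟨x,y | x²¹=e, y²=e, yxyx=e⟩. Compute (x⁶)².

Compute successive powers of (x⁶), reducing at each step:
  (x⁶)²: (x⁶) · x⁶ = x¹²

Answer: x¹²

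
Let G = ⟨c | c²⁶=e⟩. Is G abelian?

G has a single generator, so G is cyclic and hence abelian.

Answer: Yes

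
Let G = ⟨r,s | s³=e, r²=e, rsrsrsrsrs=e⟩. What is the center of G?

An element z ∈ Z(G) iff z commutes with every generator.
For example e is central: e·r = r = r·e; e·s = s = s·e.
Whereas r ∉ Z(G) since r·s = rs ≠ sr = s·r.
Checking each of the 60 elements this way gives Z(G) = {e}, of order 1.

Answer: {e}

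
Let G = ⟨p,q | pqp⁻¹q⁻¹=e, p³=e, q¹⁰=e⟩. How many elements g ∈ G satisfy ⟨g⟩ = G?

G is cyclic of order 30. An element generates G iff its order is 30, and a cyclic group of order 30 has exactly φ(30) = 8 such elements.

Answer: 8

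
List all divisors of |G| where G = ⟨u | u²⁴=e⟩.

|G| = 24 = 2³ · 3. By Lagrange's theorem the order of any subgroup divides 24; the divisors of 24 are 1, 2, 3, 4, 6, 8, 12, 24.

Answer: 1, 2, 3, 4, 6, 8, 12, 24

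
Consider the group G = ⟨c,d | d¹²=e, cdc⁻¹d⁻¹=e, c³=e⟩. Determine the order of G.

Enumerate words in the generators, reducing via the relations: the distinct elements are
  {c, d, e, cd, c², d², d³, d⁴, d⁵, d⁶, d⁷, d⁸, d⁹, cd², cd³, cd⁴, cd⁵, cd⁶, cd⁷, cd⁸, cd⁹, c²d, d¹¹, d¹⁰, cd¹¹, cd¹⁰, c²d², c²d³, c²d⁴, c²d⁵, c²d⁶, c²d⁷, c²d⁸, c²d⁹, c²d¹¹, c²d¹⁰}.
No further products give new elements, so |G| = 36.

Answer: 36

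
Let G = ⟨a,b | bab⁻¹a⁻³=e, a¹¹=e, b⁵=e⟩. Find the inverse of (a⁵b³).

The order of (a⁵b³) is 5 (smallest k with (a⁵b³)ᵏ = e), so (a⁵b³)⁻¹ = (a⁵b³)⁴ = a¹⁰b².
Check: (a⁵b³) · (a¹⁰b²) → (a⁵b³) · a¹⁰ = b³;   (b³) · b² = e, giving e as required.

Answer: a¹⁰b²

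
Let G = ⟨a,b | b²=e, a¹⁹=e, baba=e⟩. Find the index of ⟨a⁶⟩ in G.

First find ord(a⁶) by computing successive powers:
  (a⁶)¹ = a⁶, (a⁶)² = a¹², (a⁶)³ = a¹⁸, (a⁶)⁴ = a⁵, (a⁶)⁵ = a¹¹, (a⁶)⁶ = a¹⁷, (a⁶)⁷ = a⁴, (a⁶)⁸ = a¹⁰, (a⁶)⁹ = a¹⁶, (a⁶)¹⁰ = a³, (a⁶)¹¹ = a⁹, (a⁶)¹² = a¹⁵, (a⁶)¹³ = a², (a⁶)¹⁴ = a⁸, (a⁶)¹⁵ = a¹⁴, (a⁶)¹⁶ = a, (a⁶)¹⁷ = a⁷, (a⁶)¹⁸ = a¹³, (a⁶)¹⁹ = e.
So |⟨a⁶⟩| = ord(a⁶) = 19. With |G| = 38, by Lagrange [G : ⟨a⁶⟩] = 38/19 = 2.

Answer: 2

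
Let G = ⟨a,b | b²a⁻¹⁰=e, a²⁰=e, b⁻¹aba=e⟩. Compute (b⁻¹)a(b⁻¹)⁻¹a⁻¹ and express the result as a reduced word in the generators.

[(b⁻¹), a] = (b⁻¹)·a·(b⁻¹)⁻¹·a⁻¹.
  (b⁻¹) · a = a⁹b
  (a⁹b) · b = a¹⁹
  (a¹⁹) · (a¹⁹) = a¹⁸

Answer: a¹⁸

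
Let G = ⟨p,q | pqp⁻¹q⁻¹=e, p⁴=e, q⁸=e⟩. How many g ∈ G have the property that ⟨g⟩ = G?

⟨g⟩ = G would require ord(g) = |G| = 32, but the maximum element order in G is 8 < 32. So G is not cyclic and no single element generates it: the count is 0.

Answer: 0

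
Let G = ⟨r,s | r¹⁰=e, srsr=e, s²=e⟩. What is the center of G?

An element z ∈ Z(G) iff z commutes with every generator.
For example r⁵ is central: (r⁵)·r = r⁶ = r·(r⁵); (r⁵)·s = r⁵s = s·(r⁵).
Whereas r ∉ Z(G) since r·s = rs ≠ r⁹s = s·r.
Checking each of the 20 elements this way gives Z(G) = {e, r⁵}, of order 2.

Answer: {e, r⁵}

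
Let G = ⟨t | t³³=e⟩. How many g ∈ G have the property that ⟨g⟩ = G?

G is cyclic of order 33. An element generates G iff its order is 33, and a cyclic group of order 33 has exactly φ(33) = 20 such elements.

Answer: 20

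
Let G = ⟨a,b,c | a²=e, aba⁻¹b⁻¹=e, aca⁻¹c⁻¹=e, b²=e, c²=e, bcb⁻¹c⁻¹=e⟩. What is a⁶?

Compute successive powers of a, reducing at each step:
  a²: a · a = e
  a³: e · a = a
  a⁴: a · a = e
  a⁵: e · a = a
  a⁶: a · a = e

Answer: e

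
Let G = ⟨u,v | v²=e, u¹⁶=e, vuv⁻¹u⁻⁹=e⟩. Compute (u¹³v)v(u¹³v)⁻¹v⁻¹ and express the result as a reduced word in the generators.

[(u¹³v), v] = (u¹³v)·v·(u¹³v)⁻¹·v⁻¹.
  (u¹³v) · v = u¹³
  (u¹³) · (u¹¹v) = u⁸v
  (u⁸v) · v = u⁸

Answer: u⁸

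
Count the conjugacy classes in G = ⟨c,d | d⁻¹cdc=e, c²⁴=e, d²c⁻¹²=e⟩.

The conjugacy classes (representative and size) are:
  [e] (size 1), [c] (size 2), [c²] (size 2), [c³] (size 2), [c⁴] (size 2), [c⁵] (size 2), [c¹⁸] (size 2), [c⁷] (size 2), [c¹⁶] (size 2), [c¹⁵] (size 2), [c¹⁴] (size 2), [c¹³] (size 2), [c¹²] (size 1), [c⁶d] (size 12), [c⁵d⁻¹] (size 12).
Class equation: 1 + 2 + 2 + 2 + 2 + 2 + 2 + 2 + 2 + 2 + 2 + 2 + 1 + 12 + 12 = 48 = |G|. So G has 15 conjugacy classes.

Answer: 15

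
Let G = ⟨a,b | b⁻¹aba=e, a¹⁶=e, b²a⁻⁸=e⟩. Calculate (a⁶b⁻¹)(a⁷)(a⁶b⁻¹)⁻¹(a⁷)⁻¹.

[(a⁶b⁻¹), (a⁷)] = (a⁶b⁻¹)·(a⁷)·(a⁶b⁻¹)⁻¹·(a⁷)⁻¹.
  (a⁶b⁻¹) · (a⁷) = a⁷b
  (a⁷b) · (a⁶b) = a⁹
  (a⁹) · (a⁹) = a²

Answer: a²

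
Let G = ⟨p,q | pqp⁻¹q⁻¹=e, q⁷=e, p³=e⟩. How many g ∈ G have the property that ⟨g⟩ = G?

G is cyclic of order 21. An element generates G iff its order is 21, and a cyclic group of order 21 has exactly φ(21) = 12 such elements.

Answer: 12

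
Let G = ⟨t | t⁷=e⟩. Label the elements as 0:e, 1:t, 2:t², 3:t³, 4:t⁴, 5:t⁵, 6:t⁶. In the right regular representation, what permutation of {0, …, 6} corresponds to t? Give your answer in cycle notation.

(0 1 2 3 4 5 6)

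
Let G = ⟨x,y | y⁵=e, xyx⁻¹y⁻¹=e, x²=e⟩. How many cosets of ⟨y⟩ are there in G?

First find ord(y) by computing successive powers:
  y¹ = y, y² = y², y³ = y³, y⁴ = y⁴, y⁵ = e.
So |⟨y⟩| = ord(y) = 5. With |G| = 10, by Lagrange [G : ⟨y⟩] = 10/5 = 2.

Answer: 2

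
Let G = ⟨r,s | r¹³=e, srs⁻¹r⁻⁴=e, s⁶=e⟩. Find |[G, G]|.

G' = [G, G] is generated by all commutators. The generator-pair commutators are: [r, s] = r¹⁰.
The subgroup they normally generate is {e, r, r², r³, r⁴, r⁵, r⁶, r⁷, r⁸, r⁹, r¹⁰, r¹¹, r¹²}, of order 13.
Check: |G/G'| = 78/13 = 6 is the order of the abelianisation.

Answer: 13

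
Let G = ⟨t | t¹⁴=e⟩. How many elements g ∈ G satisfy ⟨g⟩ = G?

G is cyclic of order 14. An element generates G iff its order is 14, and a cyclic group of order 14 has exactly φ(14) = 6 such elements.

Answer: 6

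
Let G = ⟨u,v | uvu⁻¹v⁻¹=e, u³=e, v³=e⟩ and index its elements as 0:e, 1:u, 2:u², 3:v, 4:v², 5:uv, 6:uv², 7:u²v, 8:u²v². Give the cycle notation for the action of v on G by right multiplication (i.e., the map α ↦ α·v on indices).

(0 3 4)(1 5 6)(2 7 8)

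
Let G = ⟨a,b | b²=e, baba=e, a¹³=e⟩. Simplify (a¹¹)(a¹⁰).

Compute (a¹¹) · (a¹⁰) by multiplying left to right and reducing via the relations at each step:
  (a¹¹) · a¹⁰ = a⁸

Answer: a⁸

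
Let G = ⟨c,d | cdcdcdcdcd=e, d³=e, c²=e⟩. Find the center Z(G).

An element z ∈ Z(G) iff z commutes with every generator.
For example e is central: e·c = c = c·e; e·d = d = d·e.
Whereas c ∉ Z(G) since c·d = cd ≠ dc = d·c.
Checking each of the 60 elements this way gives Z(G) = {e}, of order 1.

Answer: {e}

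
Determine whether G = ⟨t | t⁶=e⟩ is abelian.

G has a single generator, so G is cyclic and hence abelian.

Answer: Yes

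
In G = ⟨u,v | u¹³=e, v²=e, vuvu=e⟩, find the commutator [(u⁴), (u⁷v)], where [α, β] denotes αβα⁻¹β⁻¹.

[(u⁴), (u⁷v)] = (u⁴)·(u⁷v)·(u⁴)⁻¹·(u⁷v)⁻¹.
  (u⁴) · (u⁷v) = u¹¹v
  (u¹¹v) · (u⁹) = u²v
  (u²v) · (u⁷v) = u⁸

Answer: u⁸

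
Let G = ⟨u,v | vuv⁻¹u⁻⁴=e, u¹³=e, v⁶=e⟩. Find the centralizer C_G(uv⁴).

⟨uv⁴⟩ ⊆ C_G(uv⁴) since powers of uv⁴ commute with uv⁴; so |C_G(uv⁴)| ≥ |⟨uv⁴⟩| = 3.
By orbit–stabilizer, |C_G(uv⁴)| = |G| / |conj. class of uv⁴| = 78 / 13 = 6.
The 6 elements commuting with uv⁴ are {e, uv⁴, u²v, u³v³, u⁶v⁵, u¹⁰v²}.

Answer: {e, uv⁴, u²v, u³v³, u⁶v⁵, u¹⁰v²}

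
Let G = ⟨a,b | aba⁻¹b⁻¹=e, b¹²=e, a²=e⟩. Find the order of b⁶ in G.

Compute successive powers until reaching e:
  (b⁶)¹ = b⁶, (b⁶)² = e.
The smallest positive k with (b⁶)ᵏ = e is 2.

Answer: 2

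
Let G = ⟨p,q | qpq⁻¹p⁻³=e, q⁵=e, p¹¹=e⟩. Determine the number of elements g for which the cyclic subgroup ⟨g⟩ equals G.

⟨g⟩ = G would require ord(g) = |G| = 55, but the maximum element order in G is 11 < 55. So G is not cyclic and no single element generates it: the count is 0.

Answer: 0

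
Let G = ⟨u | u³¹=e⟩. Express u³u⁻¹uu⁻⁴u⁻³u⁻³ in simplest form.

Multiply left to right, reducing at each step:
  (u³) · u⁻¹ = u²
  (u²) · u = u³
  (u³) · u⁻⁴ = u³⁰
  (u³⁰) · u⁻³ = u²⁷
  (u²⁷) · u⁻³ = u²⁴

Answer: u²⁴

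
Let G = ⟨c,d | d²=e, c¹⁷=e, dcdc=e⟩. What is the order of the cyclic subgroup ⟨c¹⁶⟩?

|⟨c¹⁶⟩| equals the order of c¹⁶. Compute successive powers until reaching e:
  (c¹⁶)¹ = c¹⁶, (c¹⁶)² = c¹⁵, (c¹⁶)³ = c¹⁴, (c¹⁶)⁴ = c¹³, (c¹⁶)⁵ = c¹², (c¹⁶)⁶ = c¹¹, (c¹⁶)⁷ = c¹⁰, (c¹⁶)⁸ = c⁹, (c¹⁶)⁹ = c⁸, (c¹⁶)¹⁰ = c⁷, (c¹⁶)¹¹ = c⁶, (c¹⁶)¹² = c⁵, (c¹⁶)¹³ = c⁴, (c¹⁶)¹⁴ = c³, (c¹⁶)¹⁵ = c², (c¹⁶)¹⁶ = c, (c¹⁶)¹⁷ = e.
The smallest positive k with (c¹⁶)ᵏ = e is 17, so |⟨c¹⁶⟩| = 17.

Answer: 17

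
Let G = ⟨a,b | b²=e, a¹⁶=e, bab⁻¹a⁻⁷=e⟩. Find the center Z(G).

An element z ∈ Z(G) iff z commutes with every generator.
For example a⁸ is central: (a⁸)·a = a⁹ = a·(a⁸); (a⁸)·b = a⁸b = b·(a⁸).
Whereas a ∉ Z(G) since a·b = ab ≠ a⁷b = b·a.
Checking each of the 32 elements this way gives Z(G) = {e, a⁸}, of order 2.

Answer: {e, a⁸}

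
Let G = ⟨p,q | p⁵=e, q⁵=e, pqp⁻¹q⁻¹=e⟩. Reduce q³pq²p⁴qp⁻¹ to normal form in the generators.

Multiply left to right, reducing at each step:
  (q³) · p = pq³
  (pq³) · q² = p
  p · p⁴ = e
  e · q = q
  q · p⁻¹ = p⁴q

Answer: p⁴q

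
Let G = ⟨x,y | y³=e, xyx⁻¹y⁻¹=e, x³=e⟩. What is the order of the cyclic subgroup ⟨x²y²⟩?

|⟨x²y²⟩| equals the order of x²y². Compute successive powers until reaching e:
  (x²y²)¹ = x²y², (x²y²)² = xy, (x²y²)³ = e.
The smallest positive k with (x²y²)ᵏ = e is 3, so |⟨x²y²⟩| = 3.

Answer: 3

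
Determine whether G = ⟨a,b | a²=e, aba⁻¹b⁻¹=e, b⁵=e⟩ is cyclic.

|G| = 10. The element ab has order 10 (its powers give 10 distinct elements), so ⟨ab⟩ = G and G is cyclic.

Answer: Yes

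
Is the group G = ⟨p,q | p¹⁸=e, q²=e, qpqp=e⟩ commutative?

p·q = pq but q·p = p¹⁷q, so p·q ≠ q·p and G is not abelian.

Answer: No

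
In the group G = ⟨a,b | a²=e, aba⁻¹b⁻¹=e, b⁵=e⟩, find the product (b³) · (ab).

Compute (b³) · (ab) by multiplying left to right and reducing via the relations at each step:
  (b³) · a = ab³
  (ab³) · b = ab⁴

Answer: ab⁴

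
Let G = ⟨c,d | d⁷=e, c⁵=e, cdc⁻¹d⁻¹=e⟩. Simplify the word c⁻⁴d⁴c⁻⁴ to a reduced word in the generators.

Multiply left to right, reducing at each step:
  c · d⁴ = cd⁴
  (cd⁴) · c⁻⁴ = c²d⁴

Answer: c²d⁴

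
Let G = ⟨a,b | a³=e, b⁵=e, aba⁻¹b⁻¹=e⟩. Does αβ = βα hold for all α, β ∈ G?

Each pair of generators commutes: a·b = ab = b·a. Since the generators pairwise commute, every element of G commutes with every other, so G is abelian.

Answer: Yes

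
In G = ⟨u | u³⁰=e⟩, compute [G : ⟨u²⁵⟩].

First find ord(u²⁵) by computing successive powers:
  (u²⁵)¹ = u²⁵, (u²⁵)² = u²⁰, (u²⁵)³ = u¹⁵, (u²⁵)⁴ = u¹⁰, (u²⁵)⁵ = u⁵, (u²⁵)⁶ = e.
So |⟨u²⁵⟩| = ord(u²⁵) = 6. With |G| = 30, by Lagrange [G : ⟨u²⁵⟩] = 30/6 = 5.

Answer: 5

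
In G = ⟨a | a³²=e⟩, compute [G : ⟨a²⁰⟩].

First find ord(a²⁰) by computing successive powers:
  (a²⁰)¹ = a²⁰, (a²⁰)² = a⁸, (a²⁰)³ = a²⁸, (a²⁰)⁴ = a¹⁶, (a²⁰)⁵ = a⁴, (a²⁰)⁶ = a²⁴, (a²⁰)⁷ = a¹², (a²⁰)⁸ = e.
So |⟨a²⁰⟩| = ord(a²⁰) = 8. With |G| = 32, by Lagrange [G : ⟨a²⁰⟩] = 32/8 = 4.

Answer: 4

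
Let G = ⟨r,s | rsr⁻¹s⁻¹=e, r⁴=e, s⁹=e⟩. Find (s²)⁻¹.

The order of (s²) is 9 (smallest k with (s²)ᵏ = e), so (s²)⁻¹ = (s²)⁸ = s⁷.
Check: (s²) · (s⁷) → (s²) · s⁷ = e, giving e as required.

Answer: s⁷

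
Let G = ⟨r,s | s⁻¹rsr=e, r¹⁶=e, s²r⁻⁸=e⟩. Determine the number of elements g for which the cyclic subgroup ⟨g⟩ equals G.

⟨g⟩ = G would require ord(g) = |G| = 32, but the maximum element order in G is 16 < 32. So G is not cyclic and no single element generates it: the count is 0.

Answer: 0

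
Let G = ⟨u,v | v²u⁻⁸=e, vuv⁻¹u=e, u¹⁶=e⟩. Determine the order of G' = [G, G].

G' = [G, G] is generated by all commutators. The generator-pair commutators are: [u, v] = u².
The subgroup they normally generate is {e, u², u⁴, u⁶, u⁸, u¹⁰, u¹², u¹⁴}, of order 8.
Check: |G/G'| = 32/8 = 4 is the order of the abelianisation.

Answer: 8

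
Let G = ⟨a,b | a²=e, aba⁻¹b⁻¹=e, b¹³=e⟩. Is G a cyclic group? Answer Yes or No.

|G| = 26. The element ab has order 26 (its powers give 26 distinct elements), so ⟨ab⟩ = G and G is cyclic.

Answer: Yes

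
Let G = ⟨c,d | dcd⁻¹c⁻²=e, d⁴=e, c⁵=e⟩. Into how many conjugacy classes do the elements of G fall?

The conjugacy classes (representative and size) are:
  [e] (size 1), [c⁴] (size 4), [c²d] (size 5), [d²] (size 5), [c³d³] (size 5).
Class equation: 1 + 4 + 5 + 5 + 5 = 20 = |G|. So G has 5 conjugacy classes.

Answer: 5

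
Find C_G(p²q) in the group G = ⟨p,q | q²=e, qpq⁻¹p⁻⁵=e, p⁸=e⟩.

⟨p²q⟩ ⊆ C_G(p²q) since powers of p²q commute with p²q; so |C_G(p²q)| ≥ |⟨p²q⟩| = 4.
By orbit–stabilizer, |C_G(p²q)| = |G| / |conj. class of p²q| = 16 / 2 = 8.
The 8 elements commuting with p²q are {e, p², p⁴, p⁶, q, p⁶q, p²q, p⁴q}.

Answer: {e, p², p⁴, p⁶, q, p⁶q, p²q, p⁴q}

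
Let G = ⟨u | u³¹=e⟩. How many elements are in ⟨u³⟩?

|⟨u³⟩| equals the order of u³. Compute successive powers until reaching e:
  (u³)¹ = u³, (u³)² = u⁶, (u³)³ = u⁹, (u³)⁴ = u¹², (u³)⁵ = u¹⁵, (u³)⁶ = u¹⁸, (u³)⁷ = u²¹, (u³)⁸ = u²⁴, (u³)⁹ = u²⁷, (u³)¹⁰ = u³⁰, (u³)¹¹ = u², (u³)¹² = u⁵, (u³)¹³ = u⁸, (u³)¹⁴ = u¹¹, (u³)¹⁵ = u¹⁴, (u³)¹⁶ = u¹⁷, (u³)¹⁷ = u²⁰, (u³)¹⁸ = u²³, (u³)¹⁹ = u²⁶, (u³)²⁰ = u²⁹, (u³)²¹ = u, (u³)²² = u⁴, (u³)²³ = u⁷, (u³)²⁴ = u¹⁰, (u³)²⁵ = u¹³, (u³)²⁶ = u¹⁶, (u³)²⁷ = u¹⁹, (u³)²⁸ = u²², (u³)²⁹ = u²⁵, (u³)³⁰ = u²⁸, (u³)³¹ = e.
The smallest positive k with (u³)ᵏ = e is 31, so |⟨u³⟩| = 31.

Answer: 31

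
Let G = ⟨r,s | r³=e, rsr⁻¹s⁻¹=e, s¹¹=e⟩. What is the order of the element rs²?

Compute successive powers until reaching e:
  (rs²)¹ = rs², (rs²)² = r²s⁴, (rs²)³ = s⁶, (rs²)⁴ = rs⁸, (rs²)⁵ = r²s¹⁰, (rs²)⁶ = s, (rs²)⁷ = rs³, (rs²)⁸ = r²s⁵, (rs²)⁹ = s⁷, (rs²)¹⁰ = rs⁹, (rs²)¹¹ = r², (rs²)¹² = s², (rs²)¹³ = rs⁴, (rs²)¹⁴ = r²s⁶, (rs²)¹⁵ = s⁸, (rs²)¹⁶ = rs¹⁰, (rs²)¹⁷ = r²s, (rs²)¹⁸ = s³, (rs²)¹⁹ = rs⁵, (rs²)²⁰ = r²s⁷, (rs²)²¹ = s⁹, (rs²)²² = r, (rs²)²³ = r²s², (rs²)²⁴ = s⁴, (rs²)²⁵ = rs⁶, (rs²)²⁶ = r²s⁸, (rs²)²⁷ = s¹⁰, (rs²)²⁸ = rs, (rs²)²⁹ = r²s³, (rs²)³⁰ = s⁵, (rs²)³¹ = rs⁷, (rs²)³² = r²s⁹, (rs²)³³ = e.
The smallest positive k with (rs²)ᵏ = e is 33.

Answer: 33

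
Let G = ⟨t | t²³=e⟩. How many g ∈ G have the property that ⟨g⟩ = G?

G is cyclic of order 23. An element generates G iff its order is 23, and a cyclic group of order 23 has exactly φ(23) = 22 such elements.

Answer: 22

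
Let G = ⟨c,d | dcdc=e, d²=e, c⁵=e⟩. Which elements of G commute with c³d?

⟨c³d⟩ ⊆ C_G(c³d) since powers of c³d commute with c³d; so |C_G(c³d)| ≥ |⟨c³d⟩| = 2.
By orbit–stabilizer, |C_G(c³d)| = |G| / |conj. class of c³d| = 10 / 5 = 2.
The 2 elements commuting with c³d are {e, c³d}.

Answer: {e, c³d}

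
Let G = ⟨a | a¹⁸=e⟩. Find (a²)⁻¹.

The order of (a²) is 9 (smallest k with (a²)ᵏ = e), so (a²)⁻¹ = (a²)⁸ = a¹⁶.
Check: (a²) · (a¹⁶) → (a²) · a¹⁶ = e, giving e as required.

Answer: a¹⁶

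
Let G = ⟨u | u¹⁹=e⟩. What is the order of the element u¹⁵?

Compute successive powers until reaching e:
  (u¹⁵)¹ = u¹⁵, (u¹⁵)² = u¹¹, (u¹⁵)³ = u⁷, (u¹⁵)⁴ = u³, (u¹⁵)⁵ = u¹⁸, (u¹⁵)⁶ = u¹⁴, (u¹⁵)⁷ = u¹⁰, (u¹⁵)⁸ = u⁶, (u¹⁵)⁹ = u², (u¹⁵)¹⁰ = u¹⁷, (u¹⁵)¹¹ = u¹³, (u¹⁵)¹² = u⁹, (u¹⁵)¹³ = u⁵, (u¹⁵)¹⁴ = u, (u¹⁵)¹⁵ = u¹⁶, (u¹⁵)¹⁶ = u¹², (u¹⁵)¹⁷ = u⁸, (u¹⁵)¹⁸ = u⁴, (u¹⁵)¹⁹ = e.
The smallest positive k with (u¹⁵)ᵏ = e is 19.

Answer: 19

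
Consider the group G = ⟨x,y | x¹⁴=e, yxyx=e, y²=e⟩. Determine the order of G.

Enumerate words in the generators, reducing via the relations: the distinct elements are
  {e, x, y, xy, x², x³, x⁴, x⁵, x⁶, x⁷, x⁸, x⁹, x²y, x³y, x¹², x¹³, x¹¹, x¹⁰, x⁴y, x⁵y, x⁶y, x⁷y, x⁸y, x⁹y, x¹²y, x¹³y, x¹¹y, x¹⁰y}.
No further products give new elements, so |G| = 28.

Answer: 28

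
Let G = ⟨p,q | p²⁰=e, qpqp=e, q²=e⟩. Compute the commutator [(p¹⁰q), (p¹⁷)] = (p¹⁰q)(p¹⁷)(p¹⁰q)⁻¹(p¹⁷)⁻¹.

[(p¹⁰q), (p¹⁷)] = (p¹⁰q)·(p¹⁷)·(p¹⁰q)⁻¹·(p¹⁷)⁻¹.
  (p¹⁰q) · (p¹⁷) = p¹³q
  (p¹³q) · (p¹⁰q) = p³
  (p³) · (p³) = p⁶

Answer: p⁶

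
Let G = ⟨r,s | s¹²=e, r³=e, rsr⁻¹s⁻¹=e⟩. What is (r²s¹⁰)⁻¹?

The order of (r²s¹⁰) is 6 (smallest k with (r²s¹⁰)ᵏ = e), so (r²s¹⁰)⁻¹ = (r²s¹⁰)⁵ = rs².
Check: (r²s¹⁰) · (rs²) → (r²s¹⁰) · r = s¹⁰;   (s¹⁰) · s² = e, giving e as required.

Answer: rs²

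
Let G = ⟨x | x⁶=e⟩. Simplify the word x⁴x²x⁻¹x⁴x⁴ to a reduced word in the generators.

Multiply left to right, reducing at each step:
  (x⁴) · x² = e
  e · x⁻¹ = x⁵
  (x⁵) · x⁴ = x³
  (x³) · x⁴ = x

Answer: x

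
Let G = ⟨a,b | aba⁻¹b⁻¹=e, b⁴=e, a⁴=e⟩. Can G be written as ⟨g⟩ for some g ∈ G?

|G| = 16, but the maximum element order in G is 4 < 16. No single element generates all of G, so G is not cyclic.

Answer: No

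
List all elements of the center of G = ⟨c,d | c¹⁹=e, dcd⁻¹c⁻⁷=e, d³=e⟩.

An element z ∈ Z(G) iff z commutes with every generator.
For example e is central: e·c = c = c·e; e·d = d = d·e.
Whereas c ∉ Z(G) since c·d = cd ≠ c⁷d = d·c.
Checking each of the 57 elements this way gives Z(G) = {e}, of order 1.

Answer: {e}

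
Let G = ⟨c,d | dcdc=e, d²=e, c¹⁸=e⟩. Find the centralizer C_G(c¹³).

⟨c¹³⟩ ⊆ C_G(c¹³) since powers of c¹³ commute with c¹³; so |C_G(c¹³)| ≥ |⟨c¹³⟩| = 18.
By orbit–stabilizer, |C_G(c¹³)| = |G| / |conj. class of c¹³| = 36 / 2 = 18.
The 18 elements commuting with c¹³ are {e, c, c², c³, c⁴, c⁵, c⁶, c⁷, c⁸, c⁹, c¹⁰, c¹¹, c¹², c¹³, c¹⁴, c¹⁵, c¹⁶, c¹⁷}.

Answer: {e, c, c², c³, c⁴, c⁵, c⁶, c⁷, c⁸, c⁹, c¹⁰, c¹¹, c¹², c¹³, c¹⁴, c¹⁵, c¹⁶, c¹⁷}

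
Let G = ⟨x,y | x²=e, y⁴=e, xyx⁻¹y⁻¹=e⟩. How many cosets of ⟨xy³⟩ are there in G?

First find ord(xy³) by computing successive powers:
  (xy³)¹ = xy³, (xy³)² = y², (xy³)³ = xy, (xy³)⁴ = e.
So |⟨xy³⟩| = ord(xy³) = 4. With |G| = 8, by Lagrange [G : ⟨xy³⟩] = 8/4 = 2.

Answer: 2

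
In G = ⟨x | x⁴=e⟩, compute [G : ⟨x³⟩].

First find ord(x³) by computing successive powers:
  (x³)¹ = x³, (x³)² = x², (x³)³ = x, (x³)⁴ = e.
So |⟨x³⟩| = ord(x³) = 4. With |G| = 4, by Lagrange [G : ⟨x³⟩] = 4/4 = 1.

Answer: 1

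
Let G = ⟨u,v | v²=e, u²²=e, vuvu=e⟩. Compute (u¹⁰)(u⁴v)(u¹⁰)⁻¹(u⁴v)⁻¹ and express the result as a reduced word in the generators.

[(u¹⁰), (u⁴v)] = (u¹⁰)·(u⁴v)·(u¹⁰)⁻¹·(u⁴v)⁻¹.
  (u¹⁰) · (u⁴v) = u¹⁴v
  (u¹⁴v) · (u¹²) = u²v
  (u²v) · (u⁴v) = u²⁰

Answer: u²⁰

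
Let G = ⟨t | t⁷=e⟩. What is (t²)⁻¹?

The order of (t²) is 7 (smallest k with (t²)ᵏ = e), so (t²)⁻¹ = (t²)⁶ = t⁵.
Check: (t²) · (t⁵) → (t²) · t⁵ = e, giving e as required.

Answer: t⁵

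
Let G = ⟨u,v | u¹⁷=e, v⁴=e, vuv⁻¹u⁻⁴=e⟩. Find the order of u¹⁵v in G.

Compute successive powers until reaching e:
  (u¹⁵v)¹ = u¹⁵v, (u¹⁵v)² = u⁷v², (u¹⁵v)³ = u⁹v³, (u¹⁵v)⁴ = e.
The smallest positive k with (u¹⁵v)ᵏ = e is 4.

Answer: 4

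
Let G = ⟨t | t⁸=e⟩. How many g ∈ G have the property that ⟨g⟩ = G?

G is cyclic of order 8. An element generates G iff its order is 8, and a cyclic group of order 8 has exactly φ(8) = 4 such elements.

Answer: 4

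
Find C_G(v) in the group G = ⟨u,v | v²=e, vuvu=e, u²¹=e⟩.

⟨v⟩ ⊆ C_G(v) since powers of v commute with v; so |C_G(v)| ≥ |⟨v⟩| = 2.
By orbit–stabilizer, |C_G(v)| = |G| / |conj. class of v| = 42 / 21 = 2.
The 2 elements commuting with v are {e, v}.

Answer: {e, v}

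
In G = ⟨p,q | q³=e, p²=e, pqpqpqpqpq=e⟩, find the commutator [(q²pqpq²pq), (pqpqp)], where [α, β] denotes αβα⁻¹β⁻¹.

[(q²pqpq²pq), (pqpqp)] = (q²pqpq²pq)·(pqpqp)·(q²pqpq²pq)⁻¹·(pqpqp)⁻¹.
  (q²pqpq²pq) · (pqpqp) = qpq²pq
  (qpq²pq) · (q²pqpq²pq) = pq
  (pq) · (pq²pq²p) = pq²pqpq

Answer: pq²pqpq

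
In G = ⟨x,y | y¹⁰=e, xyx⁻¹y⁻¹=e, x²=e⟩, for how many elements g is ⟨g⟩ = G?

⟨g⟩ = G would require ord(g) = |G| = 20, but the maximum element order in G is 10 < 20. So G is not cyclic and no single element generates it: the count is 0.

Answer: 0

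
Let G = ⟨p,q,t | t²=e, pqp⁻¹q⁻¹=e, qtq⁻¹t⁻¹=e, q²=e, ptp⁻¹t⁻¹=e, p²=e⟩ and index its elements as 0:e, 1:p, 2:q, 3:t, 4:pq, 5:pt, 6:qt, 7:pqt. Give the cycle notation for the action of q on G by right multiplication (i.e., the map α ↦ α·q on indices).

(0 2)(1 4)(3 6)(5 7)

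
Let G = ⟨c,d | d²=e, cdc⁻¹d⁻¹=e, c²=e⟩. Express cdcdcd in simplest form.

Multiply left to right, reducing at each step:
  c · d = cd
  (cd) · c = d
  d · d = e
  e · c = c
  c · d = cd

Answer: cd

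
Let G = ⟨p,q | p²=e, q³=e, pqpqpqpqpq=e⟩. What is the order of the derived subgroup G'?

G' = [G, G] is generated by all commutators. The generator-pair commutators are: [p, q] = pqpq².
The subgroup they normally generate is {e, p, q, q², pq, pqp, pqpq, pqpqp, q²pq²p, q²pq², q²p, pq², qp, qpq, qpqp, pq²pq²p, pq²pq², pq²p, q²pq, q²pqp, q²pqpq, qpq²pq², qpq²p, qpq², pqpq², pq²pq, pq²pqp, pq²pqpq, pqpq²pq², pqpq²p, q²pq²pq, pqpq²pq, pqpq²pqp, pqpq²pqpq, q²pq²pqpq², q²pq²pqp, q²pq²pqpq, q²pqpq²pq², q²pqpq²p, q²pqpq², qpqpq², qpq²pq, qpq²pqp, qpq²pqpq, qpqpq²pq², qpqpq²p, qpqpq²pq, pq²pqpq²pq², pq²pqpq²p, pq²pqpq², q²pqpq²pq, q²pqpq²pqp, qpq²pqpq²p, qpq²pqpq², pq²pqpq²pq, pq²pqpq²pqp, pqpq²pqpq²p, pqpq²pqpq², pqpq²pqpq²pq, qpq²pqpq²pq}, of order 60.
Check: |G/G'| = 60/60 = 1 is the order of the abelianisation.

Answer: 60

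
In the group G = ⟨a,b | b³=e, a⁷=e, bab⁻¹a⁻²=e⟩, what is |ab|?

Compute successive powers until reaching e:
  (ab)¹ = ab, (ab)² = a³b², (ab)³ = e.
The smallest positive k with (ab)ᵏ = e is 3.

Answer: 3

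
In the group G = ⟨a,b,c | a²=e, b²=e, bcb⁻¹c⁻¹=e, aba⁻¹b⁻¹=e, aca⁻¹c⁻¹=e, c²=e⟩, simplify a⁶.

Compute successive powers of a, reducing at each step:
  a²: a · a = e
  a³: e · a = a
  a⁴: a · a = e
  a⁵: e · a = a
  a⁶: a · a = e

Answer: e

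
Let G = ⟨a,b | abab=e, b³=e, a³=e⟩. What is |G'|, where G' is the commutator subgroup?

G' = [G, G] is generated by all commutators. The generator-pair commutators are: [a, b] = ab²a.
The subgroup they normally generate is {e, ab, a²b², ab²a}, of order 4.
Check: |G/G'| = 12/4 = 3 is the order of the abelianisation.

Answer: 4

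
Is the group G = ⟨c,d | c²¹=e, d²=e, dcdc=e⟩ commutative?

c·d = cd but d·c = c²⁰d, so c·d ≠ d·c and G is not abelian.

Answer: No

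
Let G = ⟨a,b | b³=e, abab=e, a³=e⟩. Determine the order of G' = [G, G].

G' = [G, G] is generated by all commutators. The generator-pair commutators are: [a, b] = ab²a.
The subgroup they normally generate is {e, ab, a²b², ab²a}, of order 4.
Check: |G/G'| = 12/4 = 3 is the order of the abelianisation.

Answer: 4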